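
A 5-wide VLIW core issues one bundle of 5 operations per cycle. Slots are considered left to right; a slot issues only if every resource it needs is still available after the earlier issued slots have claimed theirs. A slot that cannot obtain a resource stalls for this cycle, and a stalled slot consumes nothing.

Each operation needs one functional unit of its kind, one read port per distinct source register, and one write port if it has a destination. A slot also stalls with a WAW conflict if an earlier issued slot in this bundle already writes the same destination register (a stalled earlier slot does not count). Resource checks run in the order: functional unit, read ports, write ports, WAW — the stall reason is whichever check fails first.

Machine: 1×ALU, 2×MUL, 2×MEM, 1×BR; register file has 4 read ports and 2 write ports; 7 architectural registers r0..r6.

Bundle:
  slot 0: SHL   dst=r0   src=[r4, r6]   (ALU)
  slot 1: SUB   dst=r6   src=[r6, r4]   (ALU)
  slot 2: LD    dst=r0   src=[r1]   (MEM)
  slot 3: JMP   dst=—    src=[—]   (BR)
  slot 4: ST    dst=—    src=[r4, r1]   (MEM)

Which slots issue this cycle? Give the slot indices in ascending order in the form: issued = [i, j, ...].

(0) want 1×ALU +2rd +1wr — yes → AL0|MU2|ME2|BR1|rd2|wr1
(1) want 1×ALU +2rd +1wr — FU → AL0|MU2|ME2|BR1|rd2|wr1
(2) want 1×MEM +1rd +1wr — WAW → AL0|MU2|ME2|BR1|rd2|wr1
(3) want 1×BR +0rd +0wr — yes → AL0|MU2|ME2|BR0|rd2|wr1
(4) want 1×MEM +2rd +0wr — yes → AL0|MU2|ME1|BR0|rd0|wr1

issued = [0, 3, 4]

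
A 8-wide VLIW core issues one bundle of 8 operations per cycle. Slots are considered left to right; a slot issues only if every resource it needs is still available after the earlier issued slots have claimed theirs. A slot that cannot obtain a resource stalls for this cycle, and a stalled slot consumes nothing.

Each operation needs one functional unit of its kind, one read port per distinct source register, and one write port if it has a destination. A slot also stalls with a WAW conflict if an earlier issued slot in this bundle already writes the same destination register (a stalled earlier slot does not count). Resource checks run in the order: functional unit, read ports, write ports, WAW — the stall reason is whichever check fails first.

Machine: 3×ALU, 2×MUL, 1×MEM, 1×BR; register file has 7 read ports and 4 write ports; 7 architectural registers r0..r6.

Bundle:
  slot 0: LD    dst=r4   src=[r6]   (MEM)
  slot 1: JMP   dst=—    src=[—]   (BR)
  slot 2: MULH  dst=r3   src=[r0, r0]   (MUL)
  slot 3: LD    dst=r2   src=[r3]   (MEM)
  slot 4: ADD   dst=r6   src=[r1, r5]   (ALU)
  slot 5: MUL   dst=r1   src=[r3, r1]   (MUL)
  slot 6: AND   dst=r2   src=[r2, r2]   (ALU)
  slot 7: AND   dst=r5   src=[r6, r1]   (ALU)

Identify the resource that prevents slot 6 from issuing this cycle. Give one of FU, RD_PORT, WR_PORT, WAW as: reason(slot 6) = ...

#0 MEM src=r6 dispatched  <A:3 Mu:2 Ld:0 B:1 rd:6 wr:3>
#1 BR src=- dispatched  <A:3 Mu:2 Ld:0 B:0 rd:6 wr:3>
#2 MUL src=r0,r0 dispatched  <A:3 Mu:1 Ld:0 B:0 rd:5 wr:2>
#3 MEM src=r3 held:FU  <A:3 Mu:1 Ld:0 B:0 rd:5 wr:2>
#4 ALU src=r1,r5 dispatched  <A:2 Mu:1 Ld:0 B:0 rd:3 wr:1>
#5 MUL src=r3,r1 dispatched  <A:2 Mu:0 Ld:0 B:0 rd:1 wr:0>
#6 ALU src=r2,r2 held:WR_PORT  <A:2 Mu:0 Ld:0 B:0 rd:1 wr:0>
#7 ALU src=r6,r1 held:RD_PORT  <A:2 Mu:0 Ld:0 B:0 rd:1 wr:0>

reason(slot 6) = WR_PORT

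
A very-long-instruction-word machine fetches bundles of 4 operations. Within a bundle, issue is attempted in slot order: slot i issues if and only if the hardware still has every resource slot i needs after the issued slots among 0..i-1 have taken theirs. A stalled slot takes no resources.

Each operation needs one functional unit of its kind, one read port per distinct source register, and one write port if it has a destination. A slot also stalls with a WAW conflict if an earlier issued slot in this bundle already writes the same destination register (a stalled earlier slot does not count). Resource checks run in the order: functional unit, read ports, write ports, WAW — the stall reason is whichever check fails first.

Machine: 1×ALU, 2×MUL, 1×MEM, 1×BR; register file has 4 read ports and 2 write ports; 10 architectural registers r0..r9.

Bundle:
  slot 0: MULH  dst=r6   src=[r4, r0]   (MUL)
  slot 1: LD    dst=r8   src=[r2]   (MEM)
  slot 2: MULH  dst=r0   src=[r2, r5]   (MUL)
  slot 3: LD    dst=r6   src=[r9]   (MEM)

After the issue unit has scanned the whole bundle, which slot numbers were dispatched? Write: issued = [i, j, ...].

issued = [0, 1]

#0 MUL src=r4,r0 dispatched  <A:1 Mu:1 Ld:1 B:1 rd:2 wr:1>
#1 MEM src=r2 dispatched  <A:1 Mu:1 Ld:0 B:1 rd:1 wr:0>
#2 MUL src=r2,r5 held:RD_PORT  <A:1 Mu:1 Ld:0 B:1 rd:1 wr:0>
#3 MEM src=r9 held:FU  <A:1 Mu:1 Ld:0 B:1 rd:1 wr:0>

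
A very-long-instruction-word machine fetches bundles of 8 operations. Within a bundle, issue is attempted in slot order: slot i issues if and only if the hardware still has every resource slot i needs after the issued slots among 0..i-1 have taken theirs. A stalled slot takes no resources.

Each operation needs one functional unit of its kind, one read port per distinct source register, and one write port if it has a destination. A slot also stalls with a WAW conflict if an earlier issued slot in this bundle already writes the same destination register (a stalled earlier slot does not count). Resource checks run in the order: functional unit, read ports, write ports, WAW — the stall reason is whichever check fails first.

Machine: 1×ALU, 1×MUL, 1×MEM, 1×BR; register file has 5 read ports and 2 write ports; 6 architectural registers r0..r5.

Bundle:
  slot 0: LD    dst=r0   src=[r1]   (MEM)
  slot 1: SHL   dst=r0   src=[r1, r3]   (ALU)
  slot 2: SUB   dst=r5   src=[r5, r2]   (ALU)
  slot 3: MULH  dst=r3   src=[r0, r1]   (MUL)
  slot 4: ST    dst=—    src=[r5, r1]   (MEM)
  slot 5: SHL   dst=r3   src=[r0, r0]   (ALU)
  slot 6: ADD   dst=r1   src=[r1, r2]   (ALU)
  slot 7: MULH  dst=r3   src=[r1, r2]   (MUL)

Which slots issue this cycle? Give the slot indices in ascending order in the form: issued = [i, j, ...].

[0] MEM needs rd=1 wr=1: ok; after: ALU=1 MUL=1 MEM=0 BR=1, R=4, W=1
[1] ALU needs rd=2 wr=1: WAW; after: ALU=1 MUL=1 MEM=0 BR=1, R=4, W=1
[2] ALU needs rd=2 wr=1: ok; after: ALU=0 MUL=1 MEM=0 BR=1, R=2, W=0
[3] MUL needs rd=2 wr=1: WR_PORT; after: ALU=0 MUL=1 MEM=0 BR=1, R=2, W=0
[4] MEM needs rd=2 wr=0: FU; after: ALU=0 MUL=1 MEM=0 BR=1, R=2, W=0
[5] ALU needs rd=1 wr=1: FU; after: ALU=0 MUL=1 MEM=0 BR=1, R=2, W=0
[6] ALU needs rd=2 wr=1: FU; after: ALU=0 MUL=1 MEM=0 BR=1, R=2, W=0
[7] MUL needs rd=2 wr=1: WR_PORT; after: ALU=0 MUL=1 MEM=0 BR=1, R=2, W=0

issued = [0, 2]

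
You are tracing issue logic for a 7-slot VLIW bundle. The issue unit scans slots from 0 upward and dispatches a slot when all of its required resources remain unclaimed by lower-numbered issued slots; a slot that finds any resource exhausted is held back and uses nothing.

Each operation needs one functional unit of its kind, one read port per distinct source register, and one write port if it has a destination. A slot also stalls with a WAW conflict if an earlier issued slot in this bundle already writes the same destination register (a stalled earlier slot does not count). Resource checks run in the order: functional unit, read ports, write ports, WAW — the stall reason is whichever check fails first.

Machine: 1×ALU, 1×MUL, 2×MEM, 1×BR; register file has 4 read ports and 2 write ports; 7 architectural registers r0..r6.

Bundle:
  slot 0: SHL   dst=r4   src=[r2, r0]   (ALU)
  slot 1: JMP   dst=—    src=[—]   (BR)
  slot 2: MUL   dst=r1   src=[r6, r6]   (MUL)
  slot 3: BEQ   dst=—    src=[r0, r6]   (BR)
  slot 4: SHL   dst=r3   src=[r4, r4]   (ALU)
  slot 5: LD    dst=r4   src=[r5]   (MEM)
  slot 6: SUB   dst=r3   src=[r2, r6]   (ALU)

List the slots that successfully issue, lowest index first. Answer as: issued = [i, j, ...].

[0] ALU needs rd=2 wr=1: ok; after: ALU=0 MUL=1 MEM=2 BR=1, R=2, W=1
[1] BR needs rd=0 wr=0: ok; after: ALU=0 MUL=1 MEM=2 BR=0, R=2, W=1
[2] MUL needs rd=1 wr=1: ok; after: ALU=0 MUL=0 MEM=2 BR=0, R=1, W=0
[3] BR needs rd=2 wr=0: FU; after: ALU=0 MUL=0 MEM=2 BR=0, R=1, W=0
[4] ALU needs rd=1 wr=1: FU; after: ALU=0 MUL=0 MEM=2 BR=0, R=1, W=0
[5] MEM needs rd=1 wr=1: WR_PORT; after: ALU=0 MUL=0 MEM=2 BR=0, R=1, W=0
[6] ALU needs rd=2 wr=1: FU; after: ALU=0 MUL=0 MEM=2 BR=0, R=1, W=0

issued = [0, 1, 2]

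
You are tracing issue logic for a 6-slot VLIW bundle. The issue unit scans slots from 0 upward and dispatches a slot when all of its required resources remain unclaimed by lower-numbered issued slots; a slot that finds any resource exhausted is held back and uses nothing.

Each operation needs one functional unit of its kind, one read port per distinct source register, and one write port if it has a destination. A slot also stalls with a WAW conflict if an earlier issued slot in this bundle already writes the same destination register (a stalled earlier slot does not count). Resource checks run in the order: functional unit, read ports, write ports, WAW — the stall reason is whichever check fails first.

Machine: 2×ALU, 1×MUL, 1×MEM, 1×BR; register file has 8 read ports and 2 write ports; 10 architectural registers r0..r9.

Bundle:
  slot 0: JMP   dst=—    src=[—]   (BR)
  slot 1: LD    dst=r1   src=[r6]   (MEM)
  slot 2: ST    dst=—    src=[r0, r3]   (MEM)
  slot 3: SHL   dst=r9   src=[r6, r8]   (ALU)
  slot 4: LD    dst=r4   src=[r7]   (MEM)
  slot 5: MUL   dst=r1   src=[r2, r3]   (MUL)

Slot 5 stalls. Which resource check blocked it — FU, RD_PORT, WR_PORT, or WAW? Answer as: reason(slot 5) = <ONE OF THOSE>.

slot 0 (BR): ISSUE — free A2,Mu1,Ld1,B0 rp8 wp2
slot 1 (MEM): ISSUE — free A2,Mu1,Ld0,B0 rp7 wp1
slot 2 (MEM): stall FU — free A2,Mu1,Ld0,B0 rp7 wp1
slot 3 (ALU): ISSUE — free A1,Mu1,Ld0,B0 rp5 wp0
slot 4 (MEM): stall FU — free A1,Mu1,Ld0,B0 rp5 wp0
slot 5 (MUL): stall WR_PORT — free A1,Mu1,Ld0,B0 rp5 wp0

reason(slot 5) = WR_PORT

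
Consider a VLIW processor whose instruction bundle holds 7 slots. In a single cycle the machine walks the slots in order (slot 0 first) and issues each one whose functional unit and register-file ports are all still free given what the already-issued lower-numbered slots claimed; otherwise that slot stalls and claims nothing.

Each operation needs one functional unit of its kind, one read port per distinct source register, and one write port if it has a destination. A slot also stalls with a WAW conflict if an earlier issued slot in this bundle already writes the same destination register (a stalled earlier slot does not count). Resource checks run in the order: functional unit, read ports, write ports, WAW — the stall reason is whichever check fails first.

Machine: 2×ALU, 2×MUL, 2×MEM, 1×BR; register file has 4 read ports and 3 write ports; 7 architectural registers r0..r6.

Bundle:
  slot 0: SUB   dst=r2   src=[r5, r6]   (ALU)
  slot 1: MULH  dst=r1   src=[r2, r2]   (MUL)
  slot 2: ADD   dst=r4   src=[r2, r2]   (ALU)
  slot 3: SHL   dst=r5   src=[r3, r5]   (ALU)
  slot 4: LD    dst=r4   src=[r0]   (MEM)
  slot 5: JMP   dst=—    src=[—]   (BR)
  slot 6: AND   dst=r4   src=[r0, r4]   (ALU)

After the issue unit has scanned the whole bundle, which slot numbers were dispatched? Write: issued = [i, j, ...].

issued = [0, 1, 2, 5]

  0. ALU→r2 ⇒ go  {1A/2Mu/2Ld/1B | 2r 2w}
  1. MUL→r1 ⇒ go  {1A/1Mu/2Ld/1B | 1r 1w}
  2. ALU→r4 ⇒ go  {0A/1Mu/2Ld/1B | 0r 0w}
  3. ALU→r5 ⇒ no(FU)  {0A/1Mu/2Ld/1B | 0r 0w}
  4. MEM→r4 ⇒ no(RD_PORT)  {0A/1Mu/2Ld/1B | 0r 0w}
  5. BR ⇒ go  {0A/1Mu/2Ld/0B | 0r 0w}
  6. ALU→r4 ⇒ no(FU)  {0A/1Mu/2Ld/0B | 0r 0w}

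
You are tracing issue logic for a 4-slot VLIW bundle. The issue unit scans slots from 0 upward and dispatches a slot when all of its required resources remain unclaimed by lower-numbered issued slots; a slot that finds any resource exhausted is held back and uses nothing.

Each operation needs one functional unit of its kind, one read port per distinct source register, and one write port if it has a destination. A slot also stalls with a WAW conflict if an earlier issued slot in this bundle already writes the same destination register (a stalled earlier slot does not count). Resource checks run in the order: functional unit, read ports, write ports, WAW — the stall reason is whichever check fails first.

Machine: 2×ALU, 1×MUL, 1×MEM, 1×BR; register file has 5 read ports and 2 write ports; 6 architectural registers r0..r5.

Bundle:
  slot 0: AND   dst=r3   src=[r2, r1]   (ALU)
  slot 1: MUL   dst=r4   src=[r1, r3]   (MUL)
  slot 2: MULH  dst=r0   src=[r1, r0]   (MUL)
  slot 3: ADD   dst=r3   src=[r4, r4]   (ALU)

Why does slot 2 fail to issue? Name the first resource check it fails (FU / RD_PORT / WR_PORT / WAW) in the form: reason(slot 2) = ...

[0] ALU needs rd=2 wr=1: ok; after: ALU=1 MUL=1 MEM=1 BR=1, R=3, W=1
[1] MUL needs rd=2 wr=1: ok; after: ALU=1 MUL=0 MEM=1 BR=1, R=1, W=0
[2] MUL needs rd=2 wr=1: FU; after: ALU=1 MUL=0 MEM=1 BR=1, R=1, W=0
[3] ALU needs rd=1 wr=1: WR_PORT; after: ALU=1 MUL=0 MEM=1 BR=1, R=1, W=0

reason(slot 2) = FU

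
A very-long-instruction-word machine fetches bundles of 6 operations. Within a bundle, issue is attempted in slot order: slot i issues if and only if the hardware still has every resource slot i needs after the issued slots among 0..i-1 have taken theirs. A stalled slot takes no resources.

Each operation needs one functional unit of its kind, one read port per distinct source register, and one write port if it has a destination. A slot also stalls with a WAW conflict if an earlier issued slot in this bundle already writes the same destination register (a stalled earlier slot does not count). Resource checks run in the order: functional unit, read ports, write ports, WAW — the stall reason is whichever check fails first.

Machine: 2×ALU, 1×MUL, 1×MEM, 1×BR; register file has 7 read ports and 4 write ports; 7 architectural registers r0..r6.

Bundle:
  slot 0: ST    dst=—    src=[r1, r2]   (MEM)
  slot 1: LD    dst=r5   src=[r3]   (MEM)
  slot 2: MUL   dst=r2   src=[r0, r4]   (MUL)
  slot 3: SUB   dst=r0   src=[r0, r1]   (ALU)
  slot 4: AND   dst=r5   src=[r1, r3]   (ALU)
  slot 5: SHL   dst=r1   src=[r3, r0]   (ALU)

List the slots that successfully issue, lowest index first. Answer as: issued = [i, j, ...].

[0] MEM needs rd=2 wr=0: ok; after: ALU=2 MUL=1 MEM=0 BR=1, R=5, W=4
[1] MEM needs rd=1 wr=1: FU; after: ALU=2 MUL=1 MEM=0 BR=1, R=5, W=4
[2] MUL needs rd=2 wr=1: ok; after: ALU=2 MUL=0 MEM=0 BR=1, R=3, W=3
[3] ALU needs rd=2 wr=1: ok; after: ALU=1 MUL=0 MEM=0 BR=1, R=1, W=2
[4] ALU needs rd=2 wr=1: RD_PORT; after: ALU=1 MUL=0 MEM=0 BR=1, R=1, W=2
[5] ALU needs rd=2 wr=1: RD_PORT; after: ALU=1 MUL=0 MEM=0 BR=1, R=1, W=2

issued = [0, 2, 3]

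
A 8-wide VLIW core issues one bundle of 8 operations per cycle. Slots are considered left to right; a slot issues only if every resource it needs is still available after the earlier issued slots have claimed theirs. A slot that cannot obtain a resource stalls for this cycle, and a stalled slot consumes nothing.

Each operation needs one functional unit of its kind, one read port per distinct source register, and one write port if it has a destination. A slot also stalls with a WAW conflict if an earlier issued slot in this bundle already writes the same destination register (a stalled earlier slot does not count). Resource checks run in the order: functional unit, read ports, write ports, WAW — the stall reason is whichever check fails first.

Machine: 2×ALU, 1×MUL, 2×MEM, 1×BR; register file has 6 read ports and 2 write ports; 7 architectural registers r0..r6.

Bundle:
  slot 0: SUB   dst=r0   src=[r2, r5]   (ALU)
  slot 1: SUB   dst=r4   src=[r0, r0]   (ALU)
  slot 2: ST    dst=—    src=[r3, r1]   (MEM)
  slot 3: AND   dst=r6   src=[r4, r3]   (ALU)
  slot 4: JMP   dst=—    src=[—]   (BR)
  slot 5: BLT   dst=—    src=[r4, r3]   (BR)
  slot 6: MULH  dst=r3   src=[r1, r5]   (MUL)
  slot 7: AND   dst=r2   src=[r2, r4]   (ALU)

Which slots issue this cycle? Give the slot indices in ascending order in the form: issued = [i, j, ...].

[0] ALU needs rd=2 wr=1: ok; after: ALU=1 MUL=1 MEM=2 BR=1, R=4, W=1
[1] ALU needs rd=1 wr=1: ok; after: ALU=0 MUL=1 MEM=2 BR=1, R=3, W=0
[2] MEM needs rd=2 wr=0: ok; after: ALU=0 MUL=1 MEM=1 BR=1, R=1, W=0
[3] ALU needs rd=2 wr=1: FU; after: ALU=0 MUL=1 MEM=1 BR=1, R=1, W=0
[4] BR needs rd=0 wr=0: ok; after: ALU=0 MUL=1 MEM=1 BR=0, R=1, W=0
[5] BR needs rd=2 wr=0: FU; after: ALU=0 MUL=1 MEM=1 BR=0, R=1, W=0
[6] MUL needs rd=2 wr=1: RD_PORT; after: ALU=0 MUL=1 MEM=1 BR=0, R=1, W=0
[7] ALU needs rd=2 wr=1: FU; after: ALU=0 MUL=1 MEM=1 BR=0, R=1, W=0

issued = [0, 1, 2, 4]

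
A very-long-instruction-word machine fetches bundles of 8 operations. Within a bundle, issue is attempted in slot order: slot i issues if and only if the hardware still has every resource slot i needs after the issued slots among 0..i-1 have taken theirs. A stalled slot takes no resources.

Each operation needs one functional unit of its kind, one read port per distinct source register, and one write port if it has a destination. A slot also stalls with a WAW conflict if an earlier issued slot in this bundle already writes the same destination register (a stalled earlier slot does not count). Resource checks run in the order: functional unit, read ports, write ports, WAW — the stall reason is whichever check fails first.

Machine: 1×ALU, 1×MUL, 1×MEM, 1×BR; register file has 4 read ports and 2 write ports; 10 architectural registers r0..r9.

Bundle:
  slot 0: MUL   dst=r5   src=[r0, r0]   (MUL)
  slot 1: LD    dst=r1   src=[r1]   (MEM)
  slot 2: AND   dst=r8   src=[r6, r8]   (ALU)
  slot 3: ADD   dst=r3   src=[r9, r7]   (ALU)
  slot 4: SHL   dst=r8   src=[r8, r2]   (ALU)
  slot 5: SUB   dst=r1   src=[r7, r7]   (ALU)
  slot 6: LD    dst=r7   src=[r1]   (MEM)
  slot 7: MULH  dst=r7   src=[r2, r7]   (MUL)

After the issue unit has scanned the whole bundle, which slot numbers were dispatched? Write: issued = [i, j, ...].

issued = [0, 1]

slot 0 (MUL): ISSUE — free A1,Mu0,Ld1,B1 rp3 wp1
slot 1 (MEM): ISSUE — free A1,Mu0,Ld0,B1 rp2 wp0
slot 2 (ALU): stall WR_PORT — free A1,Mu0,Ld0,B1 rp2 wp0
slot 3 (ALU): stall WR_PORT — free A1,Mu0,Ld0,B1 rp2 wp0
slot 4 (ALU): stall WR_PORT — free A1,Mu0,Ld0,B1 rp2 wp0
slot 5 (ALU): stall WR_PORT — free A1,Mu0,Ld0,B1 rp2 wp0
slot 6 (MEM): stall FU — free A1,Mu0,Ld0,B1 rp2 wp0
slot 7 (MUL): stall FU — free A1,Mu0,Ld0,B1 rp2 wp0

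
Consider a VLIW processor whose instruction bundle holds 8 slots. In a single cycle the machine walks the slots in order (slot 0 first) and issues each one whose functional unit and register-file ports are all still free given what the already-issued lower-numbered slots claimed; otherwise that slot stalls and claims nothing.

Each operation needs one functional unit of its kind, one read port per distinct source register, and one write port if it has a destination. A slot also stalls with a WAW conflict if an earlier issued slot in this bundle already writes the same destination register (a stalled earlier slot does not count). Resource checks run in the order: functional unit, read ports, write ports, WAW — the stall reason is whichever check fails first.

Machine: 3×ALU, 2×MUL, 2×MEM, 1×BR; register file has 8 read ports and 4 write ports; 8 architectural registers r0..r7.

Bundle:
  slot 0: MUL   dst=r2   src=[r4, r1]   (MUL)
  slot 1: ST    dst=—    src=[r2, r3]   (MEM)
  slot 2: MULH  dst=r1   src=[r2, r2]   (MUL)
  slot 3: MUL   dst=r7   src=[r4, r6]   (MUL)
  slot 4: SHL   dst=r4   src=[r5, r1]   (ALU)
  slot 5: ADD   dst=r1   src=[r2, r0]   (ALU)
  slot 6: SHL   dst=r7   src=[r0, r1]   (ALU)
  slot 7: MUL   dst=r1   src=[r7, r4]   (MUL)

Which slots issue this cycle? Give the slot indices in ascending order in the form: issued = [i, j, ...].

issued = [0, 1, 2, 4]

#0 MUL src=r4,r1 dispatched  <A:3 Mu:1 Ld:2 B:1 rd:6 wr:3>
#1 MEM src=r2,r3 dispatched  <A:3 Mu:1 Ld:1 B:1 rd:4 wr:3>
#2 MUL src=r2,r2 dispatched  <A:3 Mu:0 Ld:1 B:1 rd:3 wr:2>
#3 MUL src=r4,r6 held:FU  <A:3 Mu:0 Ld:1 B:1 rd:3 wr:2>
#4 ALU src=r5,r1 dispatched  <A:2 Mu:0 Ld:1 B:1 rd:1 wr:1>
#5 ALU src=r2,r0 held:RD_PORT  <A:2 Mu:0 Ld:1 B:1 rd:1 wr:1>
#6 ALU src=r0,r1 held:RD_PORT  <A:2 Mu:0 Ld:1 B:1 rd:1 wr:1>
#7 MUL src=r7,r4 held:FU  <A:2 Mu:0 Ld:1 B:1 rd:1 wr:1>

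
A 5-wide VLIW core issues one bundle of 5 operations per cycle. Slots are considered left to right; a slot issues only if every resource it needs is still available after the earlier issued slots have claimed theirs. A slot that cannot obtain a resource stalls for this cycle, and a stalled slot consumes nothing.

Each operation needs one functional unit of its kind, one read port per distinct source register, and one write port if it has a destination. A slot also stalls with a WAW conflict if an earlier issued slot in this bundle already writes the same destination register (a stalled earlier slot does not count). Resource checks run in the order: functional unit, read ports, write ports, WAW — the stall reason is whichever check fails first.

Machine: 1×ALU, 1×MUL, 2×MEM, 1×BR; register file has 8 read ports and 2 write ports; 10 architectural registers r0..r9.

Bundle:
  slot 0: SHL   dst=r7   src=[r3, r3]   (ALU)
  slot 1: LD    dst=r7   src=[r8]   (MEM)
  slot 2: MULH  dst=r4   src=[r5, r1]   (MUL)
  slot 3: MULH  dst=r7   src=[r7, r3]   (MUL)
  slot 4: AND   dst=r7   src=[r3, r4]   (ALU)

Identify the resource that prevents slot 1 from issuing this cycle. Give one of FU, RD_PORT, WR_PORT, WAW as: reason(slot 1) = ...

reason(slot 1) = WAW

  0. ALU→r7 ⇒ go  {0A/1Mu/2Ld/1B | 7r 1w}
  1. MEM→r7 ⇒ no(WAW)  {0A/1Mu/2Ld/1B | 7r 1w}
  2. MUL→r4 ⇒ go  {0A/0Mu/2Ld/1B | 5r 0w}
  3. MUL→r7 ⇒ no(FU)  {0A/0Mu/2Ld/1B | 5r 0w}
  4. ALU→r7 ⇒ no(FU)  {0A/0Mu/2Ld/1B | 5r 0w}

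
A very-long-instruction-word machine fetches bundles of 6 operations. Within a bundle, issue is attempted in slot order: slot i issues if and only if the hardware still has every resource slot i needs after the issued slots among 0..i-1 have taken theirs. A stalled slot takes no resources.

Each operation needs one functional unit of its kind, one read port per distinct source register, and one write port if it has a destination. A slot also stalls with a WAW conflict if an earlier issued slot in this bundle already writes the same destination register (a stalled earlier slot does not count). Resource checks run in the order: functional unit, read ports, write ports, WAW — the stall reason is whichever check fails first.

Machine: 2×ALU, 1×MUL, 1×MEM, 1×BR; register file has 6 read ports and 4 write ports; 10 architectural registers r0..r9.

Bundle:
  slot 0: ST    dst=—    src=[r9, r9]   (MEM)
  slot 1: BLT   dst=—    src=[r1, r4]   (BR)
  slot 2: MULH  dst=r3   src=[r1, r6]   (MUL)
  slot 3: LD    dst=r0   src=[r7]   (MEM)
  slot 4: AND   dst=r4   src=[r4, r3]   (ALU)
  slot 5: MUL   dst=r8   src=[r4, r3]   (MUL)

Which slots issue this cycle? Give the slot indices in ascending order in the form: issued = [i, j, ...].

#0 MEM src=r9,r9 dispatched  <A:2 Mu:1 Ld:0 B:1 rd:5 wr:4>
#1 BR src=r1,r4 dispatched  <A:2 Mu:1 Ld:0 B:0 rd:3 wr:4>
#2 MUL src=r1,r6 dispatched  <A:2 Mu:0 Ld:0 B:0 rd:1 wr:3>
#3 MEM src=r7 held:FU  <A:2 Mu:0 Ld:0 B:0 rd:1 wr:3>
#4 ALU src=r4,r3 held:RD_PORT  <A:2 Mu:0 Ld:0 B:0 rd:1 wr:3>
#5 MUL src=r4,r3 held:FU  <A:2 Mu:0 Ld:0 B:0 rd:1 wr:3>

issued = [0, 1, 2]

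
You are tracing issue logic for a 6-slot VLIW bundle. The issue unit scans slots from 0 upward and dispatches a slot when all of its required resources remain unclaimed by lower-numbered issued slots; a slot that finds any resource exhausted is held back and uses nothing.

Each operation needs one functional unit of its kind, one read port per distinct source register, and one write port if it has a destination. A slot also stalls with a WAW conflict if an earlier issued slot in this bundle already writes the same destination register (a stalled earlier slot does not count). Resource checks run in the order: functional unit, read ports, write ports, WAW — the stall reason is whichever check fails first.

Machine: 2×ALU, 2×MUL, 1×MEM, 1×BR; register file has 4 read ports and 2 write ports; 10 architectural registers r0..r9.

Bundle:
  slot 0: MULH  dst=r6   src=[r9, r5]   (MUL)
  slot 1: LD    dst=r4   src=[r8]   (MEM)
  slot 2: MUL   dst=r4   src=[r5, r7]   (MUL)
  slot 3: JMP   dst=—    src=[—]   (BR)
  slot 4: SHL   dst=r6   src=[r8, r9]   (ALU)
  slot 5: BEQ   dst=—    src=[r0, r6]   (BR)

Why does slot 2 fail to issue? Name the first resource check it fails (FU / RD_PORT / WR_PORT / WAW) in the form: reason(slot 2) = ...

reason(slot 2) = RD_PORT

[0] MUL needs rd=2 wr=1: ok; after: ALU=2 MUL=1 MEM=1 BR=1, R=2, W=1
[1] MEM needs rd=1 wr=1: ok; after: ALU=2 MUL=1 MEM=0 BR=1, R=1, W=0
[2] MUL needs rd=2 wr=1: RD_PORT; after: ALU=2 MUL=1 MEM=0 BR=1, R=1, W=0
[3] BR needs rd=0 wr=0: ok; after: ALU=2 MUL=1 MEM=0 BR=0, R=1, W=0
[4] ALU needs rd=2 wr=1: RD_PORT; after: ALU=2 MUL=1 MEM=0 BR=0, R=1, W=0
[5] BR needs rd=2 wr=0: FU; after: ALU=2 MUL=1 MEM=0 BR=0, R=1, W=0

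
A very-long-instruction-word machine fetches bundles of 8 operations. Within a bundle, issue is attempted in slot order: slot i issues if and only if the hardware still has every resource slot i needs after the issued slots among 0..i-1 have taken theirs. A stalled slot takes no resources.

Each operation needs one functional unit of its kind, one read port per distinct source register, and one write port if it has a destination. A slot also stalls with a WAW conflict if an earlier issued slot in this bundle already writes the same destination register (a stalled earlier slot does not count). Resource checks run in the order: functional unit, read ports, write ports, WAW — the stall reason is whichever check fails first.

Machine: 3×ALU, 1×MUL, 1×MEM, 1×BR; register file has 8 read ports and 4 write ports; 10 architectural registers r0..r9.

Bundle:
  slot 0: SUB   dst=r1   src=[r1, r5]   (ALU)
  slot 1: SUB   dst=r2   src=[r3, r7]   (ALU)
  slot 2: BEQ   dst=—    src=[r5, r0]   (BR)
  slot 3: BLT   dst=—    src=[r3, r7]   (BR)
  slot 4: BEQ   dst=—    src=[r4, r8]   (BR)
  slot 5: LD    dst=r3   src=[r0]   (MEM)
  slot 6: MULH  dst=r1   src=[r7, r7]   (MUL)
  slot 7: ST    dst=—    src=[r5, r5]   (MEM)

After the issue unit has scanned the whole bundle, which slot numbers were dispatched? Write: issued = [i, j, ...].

slot 0 (ALU): ISSUE — free A2,Mu1,Ld1,B1 rp6 wp3
slot 1 (ALU): ISSUE — free A1,Mu1,Ld1,B1 rp4 wp2
slot 2 (BR): ISSUE — free A1,Mu1,Ld1,B0 rp2 wp2
slot 3 (BR): stall FU — free A1,Mu1,Ld1,B0 rp2 wp2
slot 4 (BR): stall FU — free A1,Mu1,Ld1,B0 rp2 wp2
slot 5 (MEM): ISSUE — free A1,Mu1,Ld0,B0 rp1 wp1
slot 6 (MUL): stall WAW — free A1,Mu1,Ld0,B0 rp1 wp1
slot 7 (MEM): stall FU — free A1,Mu1,Ld0,B0 rp1 wp1

issued = [0, 1, 2, 5]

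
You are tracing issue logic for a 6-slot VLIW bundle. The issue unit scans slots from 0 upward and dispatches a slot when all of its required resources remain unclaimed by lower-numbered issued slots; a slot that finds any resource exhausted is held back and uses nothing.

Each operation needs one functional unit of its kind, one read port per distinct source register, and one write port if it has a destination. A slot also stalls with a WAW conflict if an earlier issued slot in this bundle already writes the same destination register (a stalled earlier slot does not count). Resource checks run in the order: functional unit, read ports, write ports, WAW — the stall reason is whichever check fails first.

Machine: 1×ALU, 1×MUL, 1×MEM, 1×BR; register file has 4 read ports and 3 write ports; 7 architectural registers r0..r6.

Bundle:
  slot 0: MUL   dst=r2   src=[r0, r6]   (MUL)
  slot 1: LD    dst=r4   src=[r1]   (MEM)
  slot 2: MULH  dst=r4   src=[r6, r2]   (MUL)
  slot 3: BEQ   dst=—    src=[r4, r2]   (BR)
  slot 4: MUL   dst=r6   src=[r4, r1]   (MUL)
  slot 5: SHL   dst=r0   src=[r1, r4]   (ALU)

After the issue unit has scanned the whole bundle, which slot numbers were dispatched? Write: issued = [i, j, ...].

[0] MUL needs rd=2 wr=1: ok; after: ALU=1 MUL=0 MEM=1 BR=1, R=2, W=2
[1] MEM needs rd=1 wr=1: ok; after: ALU=1 MUL=0 MEM=0 BR=1, R=1, W=1
[2] MUL needs rd=2 wr=1: FU; after: ALU=1 MUL=0 MEM=0 BR=1, R=1, W=1
[3] BR needs rd=2 wr=0: RD_PORT; after: ALU=1 MUL=0 MEM=0 BR=1, R=1, W=1
[4] MUL needs rd=2 wr=1: FU; after: ALU=1 MUL=0 MEM=0 BR=1, R=1, W=1
[5] ALU needs rd=2 wr=1: RD_PORT; after: ALU=1 MUL=0 MEM=0 BR=1, R=1, W=1

issued = [0, 1]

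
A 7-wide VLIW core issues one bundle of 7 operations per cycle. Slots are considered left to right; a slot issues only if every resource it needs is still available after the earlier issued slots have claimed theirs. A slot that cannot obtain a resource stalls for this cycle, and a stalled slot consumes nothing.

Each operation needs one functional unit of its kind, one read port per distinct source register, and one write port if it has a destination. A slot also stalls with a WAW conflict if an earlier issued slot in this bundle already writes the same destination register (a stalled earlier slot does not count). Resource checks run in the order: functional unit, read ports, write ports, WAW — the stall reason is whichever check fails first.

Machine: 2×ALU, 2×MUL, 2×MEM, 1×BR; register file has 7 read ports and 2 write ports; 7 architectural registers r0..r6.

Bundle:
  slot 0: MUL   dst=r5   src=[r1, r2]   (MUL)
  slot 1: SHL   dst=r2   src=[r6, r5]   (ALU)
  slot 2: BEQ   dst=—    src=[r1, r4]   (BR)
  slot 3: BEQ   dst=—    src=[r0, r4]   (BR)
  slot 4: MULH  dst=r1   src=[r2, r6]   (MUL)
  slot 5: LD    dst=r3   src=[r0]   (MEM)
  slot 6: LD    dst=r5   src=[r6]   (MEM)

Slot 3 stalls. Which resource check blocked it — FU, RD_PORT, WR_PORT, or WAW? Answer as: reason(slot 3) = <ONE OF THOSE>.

reason(slot 3) = FU

#0 MUL src=r1,r2 dispatched  <A:2 Mu:1 Ld:2 B:1 rd:5 wr:1>
#1 ALU src=r6,r5 dispatched  <A:1 Mu:1 Ld:2 B:1 rd:3 wr:0>
#2 BR src=r1,r4 dispatched  <A:1 Mu:1 Ld:2 B:0 rd:1 wr:0>
#3 BR src=r0,r4 held:FU  <A:1 Mu:1 Ld:2 B:0 rd:1 wr:0>
#4 MUL src=r2,r6 held:RD_PORT  <A:1 Mu:1 Ld:2 B:0 rd:1 wr:0>
#5 MEM src=r0 held:WR_PORT  <A:1 Mu:1 Ld:2 B:0 rd:1 wr:0>
#6 MEM src=r6 held:WR_PORT  <A:1 Mu:1 Ld:2 B:0 rd:1 wr:0>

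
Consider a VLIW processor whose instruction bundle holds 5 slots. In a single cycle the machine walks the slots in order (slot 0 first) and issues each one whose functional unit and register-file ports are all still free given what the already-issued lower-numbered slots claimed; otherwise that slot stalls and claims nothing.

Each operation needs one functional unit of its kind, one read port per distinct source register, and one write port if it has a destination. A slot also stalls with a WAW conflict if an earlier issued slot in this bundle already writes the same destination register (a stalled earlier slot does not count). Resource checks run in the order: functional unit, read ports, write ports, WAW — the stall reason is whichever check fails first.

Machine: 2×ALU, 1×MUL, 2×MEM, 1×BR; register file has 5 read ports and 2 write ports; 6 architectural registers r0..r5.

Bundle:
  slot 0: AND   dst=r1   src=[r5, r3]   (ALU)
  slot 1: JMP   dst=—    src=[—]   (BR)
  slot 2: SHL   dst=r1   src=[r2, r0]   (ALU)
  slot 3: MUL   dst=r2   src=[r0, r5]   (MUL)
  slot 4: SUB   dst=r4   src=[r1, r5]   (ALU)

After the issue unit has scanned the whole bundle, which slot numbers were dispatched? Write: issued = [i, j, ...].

issued = [0, 1, 3]

[0] ALU needs rd=2 wr=1: ok; after: ALU=1 MUL=1 MEM=2 BR=1, R=3, W=1
[1] BR needs rd=0 wr=0: ok; after: ALU=1 MUL=1 MEM=2 BR=0, R=3, W=1
[2] ALU needs rd=2 wr=1: WAW; after: ALU=1 MUL=1 MEM=2 BR=0, R=3, W=1
[3] MUL needs rd=2 wr=1: ok; after: ALU=1 MUL=0 MEM=2 BR=0, R=1, W=0
[4] ALU needs rd=2 wr=1: RD_PORT; after: ALU=1 MUL=0 MEM=2 BR=0, R=1, W=0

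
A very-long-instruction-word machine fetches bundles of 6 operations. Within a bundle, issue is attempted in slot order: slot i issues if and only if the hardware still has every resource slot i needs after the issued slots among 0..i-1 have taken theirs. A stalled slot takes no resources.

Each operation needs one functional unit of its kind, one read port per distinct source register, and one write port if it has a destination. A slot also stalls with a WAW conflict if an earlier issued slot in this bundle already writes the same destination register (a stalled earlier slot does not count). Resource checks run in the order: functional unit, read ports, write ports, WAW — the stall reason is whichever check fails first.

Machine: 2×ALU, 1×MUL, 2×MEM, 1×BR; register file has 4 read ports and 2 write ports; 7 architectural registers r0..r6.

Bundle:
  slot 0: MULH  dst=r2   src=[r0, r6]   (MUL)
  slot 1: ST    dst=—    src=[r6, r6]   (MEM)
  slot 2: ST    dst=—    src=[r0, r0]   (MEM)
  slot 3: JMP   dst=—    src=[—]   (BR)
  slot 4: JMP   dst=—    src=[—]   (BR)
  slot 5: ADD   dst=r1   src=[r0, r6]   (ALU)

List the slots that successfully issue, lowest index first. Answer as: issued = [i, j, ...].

issued = [0, 1, 2, 3]

[0] MUL needs rd=2 wr=1: ok; after: ALU=2 MUL=0 MEM=2 BR=1, R=2, W=1
[1] MEM needs rd=1 wr=0: ok; after: ALU=2 MUL=0 MEM=1 BR=1, R=1, W=1
[2] MEM needs rd=1 wr=0: ok; after: ALU=2 MUL=0 MEM=0 BR=1, R=0, W=1
[3] BR needs rd=0 wr=0: ok; after: ALU=2 MUL=0 MEM=0 BR=0, R=0, W=1
[4] BR needs rd=0 wr=0: FU; after: ALU=2 MUL=0 MEM=0 BR=0, R=0, W=1
[5] ALU needs rd=2 wr=1: RD_PORT; after: ALU=2 MUL=0 MEM=0 BR=0, R=0, W=1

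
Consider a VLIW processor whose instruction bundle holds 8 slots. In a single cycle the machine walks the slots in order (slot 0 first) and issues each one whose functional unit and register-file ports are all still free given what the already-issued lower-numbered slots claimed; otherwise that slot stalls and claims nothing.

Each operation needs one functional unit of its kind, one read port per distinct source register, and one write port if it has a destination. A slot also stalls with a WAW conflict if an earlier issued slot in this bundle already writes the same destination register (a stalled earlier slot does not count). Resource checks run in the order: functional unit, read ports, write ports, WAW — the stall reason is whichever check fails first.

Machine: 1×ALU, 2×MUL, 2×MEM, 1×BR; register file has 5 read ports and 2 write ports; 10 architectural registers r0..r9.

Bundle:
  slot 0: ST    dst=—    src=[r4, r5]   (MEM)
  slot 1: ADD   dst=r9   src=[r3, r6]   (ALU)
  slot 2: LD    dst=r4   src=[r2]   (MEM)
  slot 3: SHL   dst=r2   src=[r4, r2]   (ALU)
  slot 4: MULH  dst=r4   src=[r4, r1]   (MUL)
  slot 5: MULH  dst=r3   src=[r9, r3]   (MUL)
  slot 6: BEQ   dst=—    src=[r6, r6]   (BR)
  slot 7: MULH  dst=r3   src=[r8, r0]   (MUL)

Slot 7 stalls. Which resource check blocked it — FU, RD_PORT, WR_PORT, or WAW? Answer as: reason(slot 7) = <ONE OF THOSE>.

reason(slot 7) = RD_PORT

  0. MEM ⇒ go  {1A/2Mu/1Ld/1B | 3r 2w}
  1. ALU→r9 ⇒ go  {0A/2Mu/1Ld/1B | 1r 1w}
  2. MEM→r4 ⇒ go  {0A/2Mu/0Ld/1B | 0r 0w}
  3. ALU→r2 ⇒ no(FU)  {0A/2Mu/0Ld/1B | 0r 0w}
  4. MUL→r4 ⇒ no(RD_PORT)  {0A/2Mu/0Ld/1B | 0r 0w}
  5. MUL→r3 ⇒ no(RD_PORT)  {0A/2Mu/0Ld/1B | 0r 0w}
  6. BR ⇒ no(RD_PORT)  {0A/2Mu/0Ld/1B | 0r 0w}
  7. MUL→r3 ⇒ no(RD_PORT)  {0A/2Mu/0Ld/1B | 0r 0w}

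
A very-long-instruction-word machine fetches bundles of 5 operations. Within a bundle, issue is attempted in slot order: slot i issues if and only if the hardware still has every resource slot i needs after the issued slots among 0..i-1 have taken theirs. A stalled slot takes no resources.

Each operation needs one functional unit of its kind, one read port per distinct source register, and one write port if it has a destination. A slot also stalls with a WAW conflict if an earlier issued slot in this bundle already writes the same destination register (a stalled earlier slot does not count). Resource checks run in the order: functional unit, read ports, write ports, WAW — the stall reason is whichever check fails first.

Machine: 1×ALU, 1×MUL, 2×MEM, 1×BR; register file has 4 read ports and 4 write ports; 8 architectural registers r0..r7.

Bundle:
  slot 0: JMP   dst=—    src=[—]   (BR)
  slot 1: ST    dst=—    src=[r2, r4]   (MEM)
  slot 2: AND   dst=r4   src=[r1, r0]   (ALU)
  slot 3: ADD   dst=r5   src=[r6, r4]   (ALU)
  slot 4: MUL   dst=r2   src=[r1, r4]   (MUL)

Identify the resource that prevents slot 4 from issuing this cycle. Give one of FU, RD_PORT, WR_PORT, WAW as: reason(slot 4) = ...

reason(slot 4) = RD_PORT

[0] BR needs rd=0 wr=0: ok; after: ALU=1 MUL=1 MEM=2 BR=0, R=4, W=4
[1] MEM needs rd=2 wr=0: ok; after: ALU=1 MUL=1 MEM=1 BR=0, R=2, W=4
[2] ALU needs rd=2 wr=1: ok; after: ALU=0 MUL=1 MEM=1 BR=0, R=0, W=3
[3] ALU needs rd=2 wr=1: FU; after: ALU=0 MUL=1 MEM=1 BR=0, R=0, W=3
[4] MUL needs rd=2 wr=1: RD_PORT; after: ALU=0 MUL=1 MEM=1 BR=0, R=0, W=3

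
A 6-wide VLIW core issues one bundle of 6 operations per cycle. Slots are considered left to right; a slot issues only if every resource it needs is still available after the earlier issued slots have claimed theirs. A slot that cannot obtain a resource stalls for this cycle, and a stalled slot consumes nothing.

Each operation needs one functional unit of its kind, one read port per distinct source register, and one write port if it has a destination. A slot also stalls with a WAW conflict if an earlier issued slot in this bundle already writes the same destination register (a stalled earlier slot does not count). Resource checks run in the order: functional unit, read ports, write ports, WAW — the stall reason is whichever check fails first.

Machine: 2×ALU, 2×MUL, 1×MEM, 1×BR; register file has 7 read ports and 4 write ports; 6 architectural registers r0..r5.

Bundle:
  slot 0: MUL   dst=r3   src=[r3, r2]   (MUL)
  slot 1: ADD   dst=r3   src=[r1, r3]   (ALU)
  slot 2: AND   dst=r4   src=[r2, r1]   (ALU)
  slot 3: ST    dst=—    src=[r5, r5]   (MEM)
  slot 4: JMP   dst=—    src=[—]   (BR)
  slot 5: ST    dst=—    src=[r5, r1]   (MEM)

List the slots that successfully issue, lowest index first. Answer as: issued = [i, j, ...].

issued = [0, 2, 3, 4]

slot 0 (MUL): ISSUE — free A2,Mu1,Ld1,B1 rp5 wp3
slot 1 (ALU): stall WAW — free A2,Mu1,Ld1,B1 rp5 wp3
slot 2 (ALU): ISSUE — free A1,Mu1,Ld1,B1 rp3 wp2
slot 3 (MEM): ISSUE — free A1,Mu1,Ld0,B1 rp2 wp2
slot 4 (BR): ISSUE — free A1,Mu1,Ld0,B0 rp2 wp2
slot 5 (MEM): stall FU — free A1,Mu1,Ld0,B0 rp2 wp2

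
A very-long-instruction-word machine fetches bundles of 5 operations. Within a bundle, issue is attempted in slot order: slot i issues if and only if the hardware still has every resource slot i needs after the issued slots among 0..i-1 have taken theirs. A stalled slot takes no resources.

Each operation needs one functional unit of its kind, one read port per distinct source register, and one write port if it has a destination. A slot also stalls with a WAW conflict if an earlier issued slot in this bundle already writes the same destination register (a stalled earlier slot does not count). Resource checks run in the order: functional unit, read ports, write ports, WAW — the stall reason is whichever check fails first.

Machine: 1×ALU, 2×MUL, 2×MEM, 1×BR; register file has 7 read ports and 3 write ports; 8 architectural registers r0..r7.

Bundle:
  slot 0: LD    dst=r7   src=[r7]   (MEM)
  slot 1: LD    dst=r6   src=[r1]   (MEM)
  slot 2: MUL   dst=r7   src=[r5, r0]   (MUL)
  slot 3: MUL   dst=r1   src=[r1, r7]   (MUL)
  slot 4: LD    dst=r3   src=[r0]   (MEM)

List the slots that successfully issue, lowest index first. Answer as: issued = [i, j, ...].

#0 MEM src=r7 dispatched  <A:1 Mu:2 Ld:1 B:1 rd:6 wr:2>
#1 MEM src=r1 dispatched  <A:1 Mu:2 Ld:0 B:1 rd:5 wr:1>
#2 MUL src=r5,r0 held:WAW  <A:1 Mu:2 Ld:0 B:1 rd:5 wr:1>
#3 MUL src=r1,r7 dispatched  <A:1 Mu:1 Ld:0 B:1 rd:3 wr:0>
#4 MEM src=r0 held:FU  <A:1 Mu:1 Ld:0 B:1 rd:3 wr:0>

issued = [0, 1, 3]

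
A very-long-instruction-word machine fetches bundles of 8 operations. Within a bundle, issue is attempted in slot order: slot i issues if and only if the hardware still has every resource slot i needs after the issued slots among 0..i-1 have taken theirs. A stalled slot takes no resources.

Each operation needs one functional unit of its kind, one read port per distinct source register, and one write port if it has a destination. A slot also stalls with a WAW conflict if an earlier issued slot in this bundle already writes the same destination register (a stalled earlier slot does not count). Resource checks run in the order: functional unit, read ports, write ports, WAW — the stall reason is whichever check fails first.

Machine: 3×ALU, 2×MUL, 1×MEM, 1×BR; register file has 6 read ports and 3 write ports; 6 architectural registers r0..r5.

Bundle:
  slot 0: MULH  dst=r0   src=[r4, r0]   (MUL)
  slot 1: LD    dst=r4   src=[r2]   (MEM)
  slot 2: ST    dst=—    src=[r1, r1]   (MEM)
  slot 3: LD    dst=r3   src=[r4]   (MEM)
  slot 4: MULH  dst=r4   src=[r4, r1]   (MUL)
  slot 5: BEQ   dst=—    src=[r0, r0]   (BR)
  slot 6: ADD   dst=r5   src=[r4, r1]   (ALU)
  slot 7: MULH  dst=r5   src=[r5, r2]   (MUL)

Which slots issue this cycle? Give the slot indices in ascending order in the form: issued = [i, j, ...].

issued = [0, 1, 5, 6]

  0. MUL→r0 ⇒ go  {3A/1Mu/1Ld/1B | 4r 2w}
  1. MEM→r4 ⇒ go  {3A/1Mu/0Ld/1B | 3r 1w}
  2. MEM ⇒ no(FU)  {3A/1Mu/0Ld/1B | 3r 1w}
  3. MEM→r3 ⇒ no(FU)  {3A/1Mu/0Ld/1B | 3r 1w}
  4. MUL→r4 ⇒ no(WAW)  {3A/1Mu/0Ld/1B | 3r 1w}
  5. BR ⇒ go  {3A/1Mu/0Ld/0B | 2r 1w}
  6. ALU→r5 ⇒ go  {2A/1Mu/0Ld/0B | 0r 0w}
  7. MUL→r5 ⇒ no(RD_PORT)  {2A/1Mu/0Ld/0B | 0r 0w}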